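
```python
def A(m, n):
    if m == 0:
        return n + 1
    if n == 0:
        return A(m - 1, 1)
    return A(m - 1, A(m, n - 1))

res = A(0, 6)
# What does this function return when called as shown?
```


A(0, 6)
m == 0: return 6 + 1 = 7
= 7


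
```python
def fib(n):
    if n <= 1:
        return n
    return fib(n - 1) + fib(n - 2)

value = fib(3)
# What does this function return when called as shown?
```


fib(3)
= fib(2) + fib(1)
Computing bottom-up: fib(0)=0, fib(1)=1, fib(2)=1, fib(3)=2
= 2


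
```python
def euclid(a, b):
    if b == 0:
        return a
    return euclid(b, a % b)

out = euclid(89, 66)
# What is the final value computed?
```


euclid(89, 66)
= euclid(66, 89 % 66) = euclid(66, 23)
= euclid(23, 66 % 23) = euclid(23, 20)
= euclid(20, 23 % 20) = euclid(20, 3)
= euclid(3, 20 % 3) = euclid(3, 2)
= euclid(2, 3 % 2) = euclid(2, 1)
= euclid(1, 2 % 1) = euclid(1, 0)
b == 0, return a = 1


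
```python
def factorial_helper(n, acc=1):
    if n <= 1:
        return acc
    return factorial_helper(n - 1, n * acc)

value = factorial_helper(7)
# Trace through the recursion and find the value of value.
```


factorial_helper(7, 1)
= factorial_helper(6, 7 * 1) = factorial_helper(6, 7)
= factorial_helper(5, 6 * 7) = factorial_helper(5, 42)
= factorial_helper(4, 5 * 42) = factorial_helper(4, 210)
= factorial_helper(3, 4 * 210) = factorial_helper(3, 840)
= factorial_helper(2, 3 * 840) = factorial_helper(2, 2520)
= factorial_helper(1, 2 * 2520) = factorial_helper(1, 5040)
n <= 1, return acc = 5040


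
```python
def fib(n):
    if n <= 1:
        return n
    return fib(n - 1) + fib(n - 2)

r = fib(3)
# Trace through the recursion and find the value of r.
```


fib(3)
= fib(2) + fib(1)
Computing bottom-up: fib(0)=0, fib(1)=1, fib(2)=1, fib(3)=2
= 2


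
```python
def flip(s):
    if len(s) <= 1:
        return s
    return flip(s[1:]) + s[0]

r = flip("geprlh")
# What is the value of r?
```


flip("geprlh")
= flip("eprlh") + "g"
= flip("prlh") + "e" + "g"
= flip("rlh") + "p" + "e" + "g"
= flip("lh") + "r" + "p" + "e" + "g"
= flip("h") + "l" + "r" + "p" + "e" + "g"
= "h" + "l" + "r" + "p" + "e" + "g"
= "hlrpeg"


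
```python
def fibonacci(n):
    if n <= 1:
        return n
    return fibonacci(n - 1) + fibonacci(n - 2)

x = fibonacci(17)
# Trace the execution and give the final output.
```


fibonacci(17)
= fibonacci(16) + fibonacci(15)
= (fibonacci(15) + fibonacci(14)) + fibonacci(15)
Computing bottom-up: fibonacci(0)=0, fibonacci(1)=1, fibonacci(2)=1, fibonacci(3)=2, fibonacci(4)=3, fibonacci(5)=5, fibonacci(6)=8, fibonacci(7)=13, fibonacci(8)=21, fibonacci(9)=34, fibonacci(10)=55, fibonacci(11)=89, fibonacci(12)=144, fibonacci(13)=233, fibonacci(14)=377, fibonacci(15)=610, fibonacci(16)=987, fibonacci(17)=1597
= 1597


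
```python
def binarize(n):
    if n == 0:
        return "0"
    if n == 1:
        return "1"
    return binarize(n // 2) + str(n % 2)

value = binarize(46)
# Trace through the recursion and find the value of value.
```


binarize(46)
= binarize(23) + "0"
= binarize(11) + "1" + "0"
= binarize(5) + "1" + "1" + "0"
= binarize(2) + "1" + "1" + "1" + "0"
= binarize(1) + "0" + "1" + "1" + "1" + "0"
= "1" + "0" + "1" + "1" + "1" + "0"
= "101110"


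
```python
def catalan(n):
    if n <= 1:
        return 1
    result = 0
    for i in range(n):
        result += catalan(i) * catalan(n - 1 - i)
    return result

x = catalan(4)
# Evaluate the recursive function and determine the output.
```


catalan(4)
= sum of catalan(i) * catalan(4-1-i) for i in 0..3
First compute sub-values bottom-up:
  catalan(0) = 1, catalan(1) = 1
  catalan(2) = 1*1 + 1*1 = 2
  catalan(3) = 1*2 + 1*1 + 2*1 = 5
Now catalan(4):
  catalan(0)*catalan(3) = 1*5 = 5
  catalan(1)*catalan(2) = 1*2 = 2
  catalan(2)*catalan(1) = 2*1 = 2
  catalan(3)*catalan(0) = 5*1 = 5
= 5 + 2 + 2 + 5
= 14


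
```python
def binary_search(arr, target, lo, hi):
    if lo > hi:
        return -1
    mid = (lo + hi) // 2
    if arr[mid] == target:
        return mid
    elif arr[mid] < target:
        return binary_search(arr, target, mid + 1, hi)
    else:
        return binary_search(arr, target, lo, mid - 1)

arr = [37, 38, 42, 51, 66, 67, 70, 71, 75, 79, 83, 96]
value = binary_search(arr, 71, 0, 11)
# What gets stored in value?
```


binary_search(arr, 71, 0, 11)
lo=0, hi=11, mid=5, arr[mid]=67
67 < 71, search right half
lo=6, hi=11, mid=8, arr[mid]=75
75 > 71, search left half
lo=6, hi=7, mid=6, arr[mid]=70
70 < 71, search right half
lo=7, hi=7, mid=7, arr[mid]=71
arr[7] == 71, found at index 7
= 7


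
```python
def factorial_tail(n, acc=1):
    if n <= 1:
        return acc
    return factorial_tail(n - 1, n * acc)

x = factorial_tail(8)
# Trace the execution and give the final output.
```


factorial_tail(8, 1)
= factorial_tail(7, 8 * 1) = factorial_tail(7, 8)
= factorial_tail(6, 7 * 8) = factorial_tail(6, 56)
= factorial_tail(5, 6 * 56) = factorial_tail(5, 336)
= factorial_tail(4, 5 * 336) = factorial_tail(4, 1680)
= factorial_tail(3, 4 * 1680) = factorial_tail(3, 6720)
= factorial_tail(2, 3 * 6720) = factorial_tail(2, 20160)
= factorial_tail(1, 2 * 20160) = factorial_tail(1, 40320)
n <= 1, return acc = 40320


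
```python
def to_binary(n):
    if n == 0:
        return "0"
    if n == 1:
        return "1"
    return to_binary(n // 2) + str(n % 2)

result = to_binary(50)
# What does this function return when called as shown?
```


to_binary(50)
= to_binary(25) + "0"
= to_binary(12) + "1" + "0"
= to_binary(6) + "0" + "1" + "0"
= to_binary(3) + "0" + "0" + "1" + "0"
= to_binary(1) + "1" + "0" + "0" + "1" + "0"
= "1" + "1" + "0" + "0" + "1" + "0"
= "110010"


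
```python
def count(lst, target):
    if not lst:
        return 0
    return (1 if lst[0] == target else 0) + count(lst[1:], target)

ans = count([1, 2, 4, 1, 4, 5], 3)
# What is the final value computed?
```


count([1, 2, 4, 1, 4, 5], 3)
lst[0]=1 != 3: 0 + count([2, 4, 1, 4, 5], 3)
lst[0]=2 != 3: 0 + count([4, 1, 4, 5], 3)
lst[0]=4 != 3: 0 + count([1, 4, 5], 3)
lst[0]=1 != 3: 0 + count([4, 5], 3)
lst[0]=4 != 3: 0 + count([5], 3)
lst[0]=5 != 3: 0 + count([], 3)
= 0


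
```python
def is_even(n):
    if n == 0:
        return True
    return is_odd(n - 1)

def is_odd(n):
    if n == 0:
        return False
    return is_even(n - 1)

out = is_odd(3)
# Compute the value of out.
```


is_odd(3)
= is_even(2)
= is_odd(1)
= is_even(0)
n == 0: return True
= True


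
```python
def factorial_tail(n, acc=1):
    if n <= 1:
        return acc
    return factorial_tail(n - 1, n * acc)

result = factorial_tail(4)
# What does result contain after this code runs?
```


factorial_tail(4, 1)
= factorial_tail(3, 4 * 1) = factorial_tail(3, 4)
= factorial_tail(2, 3 * 4) = factorial_tail(2, 12)
= factorial_tail(1, 2 * 12) = factorial_tail(1, 24)
n <= 1, return acc = 24


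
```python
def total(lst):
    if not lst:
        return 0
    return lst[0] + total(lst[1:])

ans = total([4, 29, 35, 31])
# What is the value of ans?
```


total([4, 29, 35, 31])
= 4 + total([29, 35, 31])
= 4 + 29 + total([35, 31])
= 4 + 29 + 35 + total([31])
= 4 + 29 + 35 + 31 + total([])
= 4 + 29 + 35 + 31 + 0
= 99


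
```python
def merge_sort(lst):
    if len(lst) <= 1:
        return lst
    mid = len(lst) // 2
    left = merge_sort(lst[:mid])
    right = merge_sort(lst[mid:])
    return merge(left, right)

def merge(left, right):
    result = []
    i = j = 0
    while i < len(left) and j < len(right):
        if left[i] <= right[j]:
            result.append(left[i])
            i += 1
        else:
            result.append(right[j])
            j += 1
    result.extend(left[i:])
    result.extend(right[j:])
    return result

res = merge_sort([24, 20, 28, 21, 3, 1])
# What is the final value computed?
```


merge_sort([24, 20, 28, 21, 3, 1])
Split into [24, 20, 28] and [21, 3, 1]
Left sorted: [20, 24, 28]
Right sorted: [1, 3, 21]
Merge [20, 24, 28] and [1, 3, 21]
= [1, 3, 20, 21, 24, 28]


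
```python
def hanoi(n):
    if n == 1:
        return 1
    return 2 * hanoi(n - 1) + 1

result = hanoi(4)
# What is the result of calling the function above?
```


hanoi(4)
= 2 * hanoi(3) + 1
= 2 * (2 * hanoi(2) + 1) + 1
= 2 * (2 * (2 * hanoi(1) + 1) + 1) + 1
Now compute bottom-up:
hanoi(1) = 1
hanoi(2) = 2 * 1 + 1 = 3
hanoi(3) = 2 * 3 + 1 = 7
hanoi(4) = 2 * 7 + 1 = 15
= 15


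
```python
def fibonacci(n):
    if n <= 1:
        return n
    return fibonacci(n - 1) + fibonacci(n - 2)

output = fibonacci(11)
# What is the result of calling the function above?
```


fibonacci(11)
= fibonacci(10) + fibonacci(9)
= (fibonacci(9) + fibonacci(8)) + fibonacci(9)
Computing bottom-up: fibonacci(0)=0, fibonacci(1)=1, fibonacci(2)=1, fibonacci(3)=2, fibonacci(4)=3, fibonacci(5)=5, fibonacci(6)=8, fibonacci(7)=13, fibonacci(8)=21, fibonacci(9)=34, fibonacci(10)=55, fibonacci(11)=89
= 89


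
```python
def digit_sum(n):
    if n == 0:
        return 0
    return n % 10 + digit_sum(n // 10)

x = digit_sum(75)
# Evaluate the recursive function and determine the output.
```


digit_sum(75)
= 5 + digit_sum(7)
= 5 + 7 + digit_sum(0)
= 5 + 7 + 0
= 12


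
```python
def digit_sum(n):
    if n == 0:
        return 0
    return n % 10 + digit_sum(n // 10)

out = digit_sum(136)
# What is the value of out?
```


digit_sum(136)
= 6 + digit_sum(13)
= 6 + 3 + digit_sum(1)
= 6 + 3 + 1 + digit_sum(0)
= 6 + 3 + 1 + 0
= 10


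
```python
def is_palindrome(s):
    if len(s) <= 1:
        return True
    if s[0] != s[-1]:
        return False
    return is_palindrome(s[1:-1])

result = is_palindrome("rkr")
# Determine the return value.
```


is_palindrome("rkr")
"rkr": s[0]='r' == s[-1]='r' -> is_palindrome("k")
"k": len <= 1 -> True
= True


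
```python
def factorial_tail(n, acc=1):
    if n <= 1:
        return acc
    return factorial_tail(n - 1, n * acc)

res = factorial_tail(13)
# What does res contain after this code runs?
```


factorial_tail(13, 1)
= factorial_tail(12, 13 * 1) = factorial_tail(12, 13)
= factorial_tail(11, 12 * 13) = factorial_tail(11, 156)
= factorial_tail(10, 11 * 156) = factorial_tail(10, 1716)
= factorial_tail(9, 10 * 1716) = factorial_tail(9, 17160)
= factorial_tail(8, 9 * 17160) = factorial_tail(8, 154440)
= factorial_tail(7, 8 * 154440) = factorial_tail(7, 1235520)
= factorial_tail(6, 7 * 1235520) = factorial_tail(6, 8648640)
= factorial_tail(5, 6 * 8648640) = factorial_tail(5, 51891840)
= factorial_tail(4, 5 * 51891840) = factorial_tail(4, 259459200)
= factorial_tail(3, 4 * 259459200) = factorial_tail(3, 1037836800)
= factorial_tail(2, 3 * 1037836800) = factorial_tail(2, 3113510400)
= factorial_tail(1, 2 * 3113510400) = factorial_tail(1, 6227020800)
n <= 1, return acc = 6227020800


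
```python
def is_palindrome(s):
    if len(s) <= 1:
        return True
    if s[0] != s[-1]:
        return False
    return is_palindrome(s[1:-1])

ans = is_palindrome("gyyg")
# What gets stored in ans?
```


is_palindrome("gyyg")
"gyyg": s[0]='g' == s[-1]='g' -> is_palindrome("yy")
"yy": s[0]='y' == s[-1]='y' -> is_palindrome("")
"": len <= 1 -> True
= True


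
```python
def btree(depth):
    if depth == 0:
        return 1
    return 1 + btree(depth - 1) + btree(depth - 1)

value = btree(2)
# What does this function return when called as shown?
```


btree(2)
= 1 + btree(1) + btree(1)
= 1 + 2 * btree(1)
btree(k) = 2^(k+1) - 1
btree(0) = 1
btree(1) = 3
btree(2) = 7
btree(2) = 2^3 - 1 = 7


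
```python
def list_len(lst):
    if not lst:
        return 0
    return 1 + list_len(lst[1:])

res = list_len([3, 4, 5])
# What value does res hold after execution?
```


list_len([3, 4, 5])
= 1 + list_len([4, 5])
= 1 + 1 + list_len([5])
= 1 + 1 + 1 + list_len([])
= 1 + 1 + 1 + 0
= 3


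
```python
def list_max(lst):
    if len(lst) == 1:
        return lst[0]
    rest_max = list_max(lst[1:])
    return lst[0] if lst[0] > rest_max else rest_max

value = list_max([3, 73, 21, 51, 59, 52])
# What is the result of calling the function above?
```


list_max([3, 73, 21, 51, 59, 52])
= compare 3 with list_max([73, 21, 51, 59, 52])
= compare 73 with list_max([21, 51, 59, 52])
= compare 21 with list_max([51, 59, 52])
= compare 51 with list_max([59, 52])
= compare 59 with list_max([52])
Base: list_max([52]) = 52
compare 59 with 52: max = 59
compare 51 with 59: max = 59
compare 21 with 59: max = 59
compare 73 with 59: max = 73
compare 3 with 73: max = 73
= 73


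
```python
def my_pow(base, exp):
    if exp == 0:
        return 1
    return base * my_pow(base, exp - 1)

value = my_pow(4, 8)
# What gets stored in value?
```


my_pow(4, 8)
= 4 * my_pow(4, 7)
= 4 * 4 * my_pow(4, 6)
= 4 * 4 * 4 * my_pow(4, 5)
= 4 * 4 * 4 * 4 * my_pow(4, 4)
= 4 * 4 * 4 * 4 * 4 * my_pow(4, 3)
= 4 * 4 * 4 * 4 * 4 * 4 * my_pow(4, 2)
= 4 * 4 * 4 * 4 * 4 * 4 * 4 * my_pow(4, 1)
= 4 * 4 * 4 * 4 * 4 * 4 * 4 * 4 * my_pow(4, 0)
= 4 * 4 * 4 * 4 * 4 * 4 * 4 * 4 * 1
= 65536


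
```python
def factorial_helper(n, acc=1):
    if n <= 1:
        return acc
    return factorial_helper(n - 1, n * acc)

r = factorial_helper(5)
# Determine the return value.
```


factorial_helper(5, 1)
= factorial_helper(4, 5 * 1) = factorial_helper(4, 5)
= factorial_helper(3, 4 * 5) = factorial_helper(3, 20)
= factorial_helper(2, 3 * 20) = factorial_helper(2, 60)
= factorial_helper(1, 2 * 60) = factorial_helper(1, 120)
n <= 1, return acc = 120


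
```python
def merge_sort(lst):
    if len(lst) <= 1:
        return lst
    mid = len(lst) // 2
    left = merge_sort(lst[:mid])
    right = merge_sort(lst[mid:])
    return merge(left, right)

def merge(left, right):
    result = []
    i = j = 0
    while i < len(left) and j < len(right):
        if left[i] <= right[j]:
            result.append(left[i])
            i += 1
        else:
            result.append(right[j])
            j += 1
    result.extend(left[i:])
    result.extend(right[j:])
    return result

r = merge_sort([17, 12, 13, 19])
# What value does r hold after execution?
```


merge_sort([17, 12, 13, 19])
Split into [17, 12] and [13, 19]
Left sorted: [12, 17]
Right sorted: [13, 19]
Merge [12, 17] and [13, 19]
= [12, 13, 17, 19]


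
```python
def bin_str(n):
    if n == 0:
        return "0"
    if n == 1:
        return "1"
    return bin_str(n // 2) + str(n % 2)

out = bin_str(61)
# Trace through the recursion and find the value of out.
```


bin_str(61)
= bin_str(30) + "1"
= bin_str(15) + "0" + "1"
= bin_str(7) + "1" + "0" + "1"
= bin_str(3) + "1" + "1" + "0" + "1"
= bin_str(1) + "1" + "1" + "1" + "0" + "1"
= "1" + "1" + "1" + "1" + "0" + "1"
= "111101"


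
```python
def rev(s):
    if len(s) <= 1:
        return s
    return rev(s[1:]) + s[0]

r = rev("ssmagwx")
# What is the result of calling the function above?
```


rev("ssmagwx")
= rev("smagwx") + "s"
= rev("magwx") + "s" + "s"
= rev("agwx") + "m" + "s" + "s"
= rev("gwx") + "a" + "m" + "s" + "s"
= rev("wx") + "g" + "a" + "m" + "s" + "s"
= rev("x") + "w" + "g" + "a" + "m" + "s" + "s"
= "x" + "w" + "g" + "a" + "m" + "s" + "s"
= "xwgamss"


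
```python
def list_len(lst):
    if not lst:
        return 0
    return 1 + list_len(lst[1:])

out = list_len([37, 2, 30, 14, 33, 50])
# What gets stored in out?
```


list_len([37, 2, 30, 14, 33, 50])
= 1 + list_len([2, 30, 14, 33, 50])
= 1 + 1 + list_len([30, 14, 33, 50])
= 1 + 1 + 1 + list_len([14, 33, 50])
= 1 + 1 + 1 + 1 + list_len([33, 50])
= 1 + 1 + 1 + 1 + 1 + list_len([50])
= 1 + 1 + 1 + 1 + 1 + 1 + list_len([])
= 1 + 1 + 1 + 1 + 1 + 1 + 0
= 6


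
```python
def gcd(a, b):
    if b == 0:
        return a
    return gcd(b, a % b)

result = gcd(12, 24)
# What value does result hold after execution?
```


gcd(12, 24)
= gcd(24, 12 % 24) = gcd(24, 12)
= gcd(12, 24 % 12) = gcd(12, 0)
b == 0, return a = 12


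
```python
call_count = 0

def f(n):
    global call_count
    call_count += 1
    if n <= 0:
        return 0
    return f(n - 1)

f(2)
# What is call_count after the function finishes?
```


f(2) calls f(1) calls ... calls f(0)
Total calls: 2 + 1 (for base case) = 3


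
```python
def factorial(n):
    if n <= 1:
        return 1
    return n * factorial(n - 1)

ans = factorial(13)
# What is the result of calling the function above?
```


factorial(13)
= 13 * factorial(12)
= 13 * 12 * factorial(11)
= 13 * 12 * 11 * factorial(10)
= 13 * 12 * 11 * 10 * factorial(9)
= 13 * 12 * 11 * 10 * 9 * factorial(8)
= 13 * 12 * 11 * 10 * 9 * 8 * factorial(7)
= 13 * 12 * 11 * 10 * 9 * 8 * 7 * factorial(6)
= 13 * 12 * 11 * 10 * 9 * 8 * 7 * 6 * factorial(5)
= 13 * 12 * 11 * 10 * 9 * 8 * 7 * 6 * 5 * factorial(4)
= 13 * 12 * 11 * 10 * 9 * 8 * 7 * 6 * 5 * 4 * factorial(3)
= 13 * 12 * 11 * 10 * 9 * 8 * 7 * 6 * 5 * 4 * 3 * factorial(2)
= 13 * 12 * 11 * 10 * 9 * 8 * 7 * 6 * 5 * 4 * 3 * 2 * factorial(1)
= 13 * 12 * 11 * 10 * 9 * 8 * 7 * 6 * 5 * 4 * 3 * 2 * 1
= 6227020800


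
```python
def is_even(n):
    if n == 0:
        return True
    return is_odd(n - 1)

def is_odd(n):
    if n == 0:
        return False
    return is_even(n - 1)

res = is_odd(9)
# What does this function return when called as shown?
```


is_odd(9)
= is_even(8)
= is_odd(7)
= is_even(6)
= is_odd(5)
= is_even(4)
= is_odd(3)
= is_even(2)
= is_odd(1)
= is_even(0)
n == 0: return True
= True


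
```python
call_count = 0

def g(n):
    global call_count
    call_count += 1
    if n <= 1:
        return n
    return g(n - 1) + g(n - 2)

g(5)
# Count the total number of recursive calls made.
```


g(5) calls g(4) and g(3); each non-base call branches into two more.
Let C(k) = total number of calls made by g(k), including the call to g(k) itself.
Base cases: C(0) = 1, C(1) = 1
Recurrence: C(k) = 1 + C(k-1) + C(k-2)
  C(2) = 1 + C(1) + C(0) = 1 + 1 + 1 = 3
  C(3) = 1 + C(2) + C(1) = 1 + 3 + 1 = 5
  C(4) = 1 + C(3) + C(2) = 1 + 5 + 3 = 9
  C(5) = 1 + C(4) + C(3) = 1 + 9 + 5 = 15
Total calls = C(5) = 15


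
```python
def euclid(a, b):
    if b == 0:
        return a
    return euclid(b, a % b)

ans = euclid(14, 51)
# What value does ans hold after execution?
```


euclid(14, 51)
= euclid(51, 14 % 51) = euclid(51, 14)
= euclid(14, 51 % 14) = euclid(14, 9)
= euclid(9, 14 % 9) = euclid(9, 5)
= euclid(5, 9 % 5) = euclid(5, 4)
= euclid(4, 5 % 4) = euclid(4, 1)
= euclid(1, 4 % 1) = euclid(1, 0)
b == 0, return a = 1


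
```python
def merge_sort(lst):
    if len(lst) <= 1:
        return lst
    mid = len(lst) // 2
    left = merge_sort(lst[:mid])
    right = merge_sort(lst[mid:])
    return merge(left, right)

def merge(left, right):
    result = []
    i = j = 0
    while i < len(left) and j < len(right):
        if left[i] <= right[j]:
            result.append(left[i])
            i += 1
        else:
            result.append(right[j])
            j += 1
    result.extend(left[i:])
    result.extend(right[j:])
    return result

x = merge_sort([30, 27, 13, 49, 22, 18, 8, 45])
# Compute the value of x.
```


merge_sort([30, 27, 13, 49, 22, 18, 8, 45])
Split into [30, 27, 13, 49] and [22, 18, 8, 45]
Left sorted: [13, 27, 30, 49]
Right sorted: [8, 18, 22, 45]
Merge [13, 27, 30, 49] and [8, 18, 22, 45]
= [8, 13, 18, 22, 27, 30, 45, 49]


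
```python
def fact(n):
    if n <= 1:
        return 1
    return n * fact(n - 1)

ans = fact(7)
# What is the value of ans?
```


fact(7)
= 7 * fact(6)
= 7 * 6 * fact(5)
= 7 * 6 * 5 * fact(4)
= 7 * 6 * 5 * 4 * fact(3)
= 7 * 6 * 5 * 4 * 3 * fact(2)
= 7 * 6 * 5 * 4 * 3 * 2 * fact(1)
= 7 * 6 * 5 * 4 * 3 * 2 * 1
= 5040


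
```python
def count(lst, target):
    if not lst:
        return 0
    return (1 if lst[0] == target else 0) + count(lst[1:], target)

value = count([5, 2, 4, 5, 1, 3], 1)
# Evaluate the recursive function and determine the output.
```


count([5, 2, 4, 5, 1, 3], 1)
lst[0]=5 != 1: 0 + count([2, 4, 5, 1, 3], 1)
lst[0]=2 != 1: 0 + count([4, 5, 1, 3], 1)
lst[0]=4 != 1: 0 + count([5, 1, 3], 1)
lst[0]=5 != 1: 0 + count([1, 3], 1)
lst[0]=1 == 1: 1 + count([3], 1)
lst[0]=3 != 1: 0 + count([], 1)
= 1


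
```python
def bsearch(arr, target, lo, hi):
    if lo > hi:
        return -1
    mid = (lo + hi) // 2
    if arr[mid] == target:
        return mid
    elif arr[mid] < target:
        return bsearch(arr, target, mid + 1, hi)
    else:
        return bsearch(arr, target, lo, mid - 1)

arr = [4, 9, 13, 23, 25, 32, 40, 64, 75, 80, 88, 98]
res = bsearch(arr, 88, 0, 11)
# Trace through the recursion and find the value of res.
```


bsearch(arr, 88, 0, 11)
lo=0, hi=11, mid=5, arr[mid]=32
32 < 88, search right half
lo=6, hi=11, mid=8, arr[mid]=75
75 < 88, search right half
lo=9, hi=11, mid=10, arr[mid]=88
arr[10] == 88, found at index 10
= 10


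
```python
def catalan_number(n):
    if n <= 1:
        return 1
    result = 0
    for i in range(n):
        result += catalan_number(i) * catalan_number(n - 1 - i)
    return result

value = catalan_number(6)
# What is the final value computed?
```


catalan_number(6)
= sum of catalan_number(i) * catalan_number(6-1-i) for i in 0..5
First compute sub-values bottom-up:
  catalan_number(0) = 1, catalan_number(1) = 1
  catalan_number(2) = 1*1 + 1*1 = 2
  catalan_number(3) = 1*2 + 1*1 + 2*1 = 5
  catalan_number(4) = 1*5 + 1*2 + 2*1 + 5*1 = 14
  catalan_number(5) = 1*14 + 1*5 + 2*2 + 5*1 + 14*1 = 42
Now catalan_number(6):
  catalan_number(0)*catalan_number(5) = 1*42 = 42
  catalan_number(1)*catalan_number(4) = 1*14 = 14
  catalan_number(2)*catalan_number(3) = 2*5 = 10
  catalan_number(3)*catalan_number(2) = 5*2 = 10
  catalan_number(4)*catalan_number(1) = 14*1 = 14
  catalan_number(5)*catalan_number(0) = 42*1 = 42
= 42 + 14 + 10 + 10 + 14 + 42
= 132


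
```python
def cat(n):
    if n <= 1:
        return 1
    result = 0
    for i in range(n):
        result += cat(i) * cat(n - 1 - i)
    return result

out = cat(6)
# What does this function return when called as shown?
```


cat(6)
= sum of cat(i) * cat(6-1-i) for i in 0..5
First compute sub-values bottom-up:
  cat(0) = 1, cat(1) = 1
  cat(2) = 1*1 + 1*1 = 2
  cat(3) = 1*2 + 1*1 + 2*1 = 5
  cat(4) = 1*5 + 1*2 + 2*1 + 5*1 = 14
  cat(5) = 1*14 + 1*5 + 2*2 + 5*1 + 14*1 = 42
Now cat(6):
  cat(0)*cat(5) = 1*42 = 42
  cat(1)*cat(4) = 1*14 = 14
  cat(2)*cat(3) = 2*5 = 10
  cat(3)*cat(2) = 5*2 = 10
  cat(4)*cat(1) = 14*1 = 14
  cat(5)*cat(0) = 42*1 = 42
= 42 + 14 + 10 + 10 + 14 + 42
= 132


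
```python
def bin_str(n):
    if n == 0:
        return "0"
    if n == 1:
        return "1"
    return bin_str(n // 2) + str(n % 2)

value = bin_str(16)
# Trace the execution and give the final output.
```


bin_str(16)
= bin_str(8) + "0"
= bin_str(4) + "0" + "0"
= bin_str(2) + "0" + "0" + "0"
= bin_str(1) + "0" + "0" + "0" + "0"
= "1" + "0" + "0" + "0" + "0"
= "10000"


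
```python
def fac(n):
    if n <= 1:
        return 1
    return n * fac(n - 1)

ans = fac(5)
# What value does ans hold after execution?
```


fac(5)
= 5 * fac(4)
= 5 * 4 * fac(3)
= 5 * 4 * 3 * fac(2)
= 5 * 4 * 3 * 2 * fac(1)
= 5 * 4 * 3 * 2 * 1
= 120


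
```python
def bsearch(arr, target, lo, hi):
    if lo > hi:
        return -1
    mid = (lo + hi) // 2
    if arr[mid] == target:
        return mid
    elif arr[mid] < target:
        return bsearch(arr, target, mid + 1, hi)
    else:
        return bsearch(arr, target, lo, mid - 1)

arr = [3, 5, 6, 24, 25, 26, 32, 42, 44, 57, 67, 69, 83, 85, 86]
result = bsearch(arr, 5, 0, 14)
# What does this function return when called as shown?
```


bsearch(arr, 5, 0, 14)
lo=0, hi=14, mid=7, arr[mid]=42
42 > 5, search left half
lo=0, hi=6, mid=3, arr[mid]=24
24 > 5, search left half
lo=0, hi=2, mid=1, arr[mid]=5
arr[1] == 5, found at index 1
= 1


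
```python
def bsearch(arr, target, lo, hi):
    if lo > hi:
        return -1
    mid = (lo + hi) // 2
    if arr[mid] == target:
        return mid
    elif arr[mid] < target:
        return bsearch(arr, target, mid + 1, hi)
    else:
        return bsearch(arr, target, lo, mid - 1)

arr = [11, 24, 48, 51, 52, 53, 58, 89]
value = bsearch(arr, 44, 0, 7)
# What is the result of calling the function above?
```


bsearch(arr, 44, 0, 7)
lo=0, hi=7, mid=3, arr[mid]=51
51 > 44, search left half
lo=0, hi=2, mid=1, arr[mid]=24
24 < 44, search right half
lo=2, hi=2, mid=2, arr[mid]=48
48 > 44, search left half
lo > hi, target not found, return -1
= -1


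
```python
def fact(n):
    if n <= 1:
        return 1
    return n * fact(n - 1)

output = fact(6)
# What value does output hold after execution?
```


fact(6)
= 6 * fact(5)
= 6 * 5 * fact(4)
= 6 * 5 * 4 * fact(3)
= 6 * 5 * 4 * 3 * fact(2)
= 6 * 5 * 4 * 3 * 2 * fact(1)
= 6 * 5 * 4 * 3 * 2 * 1
= 720


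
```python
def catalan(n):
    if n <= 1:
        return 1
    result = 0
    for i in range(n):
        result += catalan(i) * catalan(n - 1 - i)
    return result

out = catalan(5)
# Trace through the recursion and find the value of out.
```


catalan(5)
= sum of catalan(i) * catalan(5-1-i) for i in 0..4
First compute sub-values bottom-up:
  catalan(0) = 1, catalan(1) = 1
  catalan(2) = 1*1 + 1*1 = 2
  catalan(3) = 1*2 + 1*1 + 2*1 = 5
  catalan(4) = 1*5 + 1*2 + 2*1 + 5*1 = 14
Now catalan(5):
  catalan(0)*catalan(4) = 1*14 = 14
  catalan(1)*catalan(3) = 1*5 = 5
  catalan(2)*catalan(2) = 2*2 = 4
  catalan(3)*catalan(1) = 5*1 = 5
  catalan(4)*catalan(0) = 14*1 = 14
= 14 + 5 + 4 + 5 + 14
= 42


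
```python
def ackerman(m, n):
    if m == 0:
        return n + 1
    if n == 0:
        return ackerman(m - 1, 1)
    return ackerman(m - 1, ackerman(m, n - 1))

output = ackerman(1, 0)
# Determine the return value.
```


ackerman(1, 0)
n == 0: return ackerman(0, 1)
= ackerman(0, 1) = 2
= 2


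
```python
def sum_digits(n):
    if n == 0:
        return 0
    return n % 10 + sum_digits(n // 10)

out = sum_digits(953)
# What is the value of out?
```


sum_digits(953)
= 3 + sum_digits(95)
= 3 + 5 + sum_digits(9)
= 3 + 5 + 9 + sum_digits(0)
= 3 + 5 + 9 + 0
= 17


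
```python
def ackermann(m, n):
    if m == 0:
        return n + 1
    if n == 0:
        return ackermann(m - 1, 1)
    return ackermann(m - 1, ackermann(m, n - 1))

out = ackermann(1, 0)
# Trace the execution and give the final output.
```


ackermann(1, 0)
n == 0: return ackermann(0, 1)
= ackermann(0, 1) = 2
= 2


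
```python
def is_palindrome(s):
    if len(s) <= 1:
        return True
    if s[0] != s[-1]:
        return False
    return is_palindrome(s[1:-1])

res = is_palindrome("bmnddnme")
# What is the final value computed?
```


is_palindrome("bmnddnme")
"bmnddnme": s[0]='b' != s[-1]='e' -> False
= False


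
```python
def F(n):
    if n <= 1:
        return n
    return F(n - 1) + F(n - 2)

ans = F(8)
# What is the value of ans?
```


F(8)
= F(7) + F(6)
= (F(6) + F(5)) + F(6)
Computing bottom-up: F(0)=0, F(1)=1, F(2)=1, F(3)=2, F(4)=3, F(5)=5, F(6)=8, F(7)=13, F(8)=21
= 21


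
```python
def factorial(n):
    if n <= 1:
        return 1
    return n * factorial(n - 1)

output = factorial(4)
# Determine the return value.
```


factorial(4)
= 4 * factorial(3)
= 4 * 3 * factorial(2)
= 4 * 3 * 2 * factorial(1)
= 4 * 3 * 2 * 1
= 24


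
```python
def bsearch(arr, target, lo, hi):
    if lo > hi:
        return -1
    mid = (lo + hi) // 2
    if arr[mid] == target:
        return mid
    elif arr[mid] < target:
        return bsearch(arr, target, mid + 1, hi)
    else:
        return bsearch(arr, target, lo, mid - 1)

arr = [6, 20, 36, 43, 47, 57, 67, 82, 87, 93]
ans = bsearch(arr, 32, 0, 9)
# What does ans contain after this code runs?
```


bsearch(arr, 32, 0, 9)
lo=0, hi=9, mid=4, arr[mid]=47
47 > 32, search left half
lo=0, hi=3, mid=1, arr[mid]=20
20 < 32, search right half
lo=2, hi=3, mid=2, arr[mid]=36
36 > 32, search left half
lo > hi, target not found, return -1
= -1


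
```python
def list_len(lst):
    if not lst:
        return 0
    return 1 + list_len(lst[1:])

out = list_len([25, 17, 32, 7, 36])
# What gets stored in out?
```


list_len([25, 17, 32, 7, 36])
= 1 + list_len([17, 32, 7, 36])
= 1 + 1 + list_len([32, 7, 36])
= 1 + 1 + 1 + list_len([7, 36])
= 1 + 1 + 1 + 1 + list_len([36])
= 1 + 1 + 1 + 1 + 1 + list_len([])
= 1 + 1 + 1 + 1 + 1 + 0
= 5


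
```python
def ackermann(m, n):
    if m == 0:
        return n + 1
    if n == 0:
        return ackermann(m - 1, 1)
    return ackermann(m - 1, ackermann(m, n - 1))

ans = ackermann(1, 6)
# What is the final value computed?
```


ackermann(1, 6)
= ackermann(0, ackermann(1, 5))
First compute ackermann(1, 5) = 7
= ackermann(0, 7)
= 8


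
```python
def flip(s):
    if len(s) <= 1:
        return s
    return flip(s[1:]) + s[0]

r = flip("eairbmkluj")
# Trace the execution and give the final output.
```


flip("eairbmkluj")
= flip("airbmkluj") + "e"
= flip("irbmkluj") + "a" + "e"
= flip("rbmkluj") + "i" + "a" + "e"
= flip("bmkluj") + "r" + "i" + "a" + "e"
= flip("mkluj") + "b" + "r" + "i" + "a" + "e"
= flip("kluj") + "m" + "b" + "r" + "i" + "a" + "e"
= flip("luj") + "k" + "m" + "b" + "r" + "i" + "a" + "e"
= flip("uj") + "l" + "k" + "m" + "b" + "r" + "i" + "a" + "e"
= flip("j") + "u" + "l" + "k" + "m" + "b" + "r" + "i" + "a" + "e"
= "j" + "u" + "l" + "k" + "m" + "b" + "r" + "i" + "a" + "e"
= "julkmbriae"


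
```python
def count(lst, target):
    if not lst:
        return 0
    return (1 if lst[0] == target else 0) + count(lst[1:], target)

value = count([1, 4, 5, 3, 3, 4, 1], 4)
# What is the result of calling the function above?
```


count([1, 4, 5, 3, 3, 4, 1], 4)
lst[0]=1 != 4: 0 + count([4, 5, 3, 3, 4, 1], 4)
lst[0]=4 == 4: 1 + count([5, 3, 3, 4, 1], 4)
lst[0]=5 != 4: 0 + count([3, 3, 4, 1], 4)
lst[0]=3 != 4: 0 + count([3, 4, 1], 4)
lst[0]=3 != 4: 0 + count([4, 1], 4)
lst[0]=4 == 4: 1 + count([1], 4)
lst[0]=1 != 4: 0 + count([], 4)
= 2


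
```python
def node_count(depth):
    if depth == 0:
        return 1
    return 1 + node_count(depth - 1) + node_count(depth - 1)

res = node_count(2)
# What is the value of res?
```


node_count(2)
= 1 + node_count(1) + node_count(1)
= 1 + 2 * node_count(1)
node_count(k) = 2^(k+1) - 1
node_count(0) = 1
node_count(1) = 3
node_count(2) = 7
node_count(2) = 2^3 - 1 = 7


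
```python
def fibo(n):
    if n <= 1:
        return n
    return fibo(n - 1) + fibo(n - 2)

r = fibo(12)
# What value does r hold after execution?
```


fibo(12)
= fibo(11) + fibo(10)
= (fibo(10) + fibo(9)) + fibo(10)
Computing bottom-up: fibo(0)=0, fibo(1)=1, fibo(2)=1, fibo(3)=2, fibo(4)=3, fibo(5)=5, fibo(6)=8, fibo(7)=13, fibo(8)=21, fibo(9)=34, fibo(10)=55, fibo(11)=89, fibo(12)=144
= 144


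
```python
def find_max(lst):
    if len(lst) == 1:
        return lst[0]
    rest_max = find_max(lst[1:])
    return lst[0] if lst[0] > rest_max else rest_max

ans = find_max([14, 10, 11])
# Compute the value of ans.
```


find_max([14, 10, 11])
= compare 14 with find_max([10, 11])
= compare 10 with find_max([11])
Base: find_max([11]) = 11
compare 10 with 11: max = 11
compare 14 with 11: max = 14
= 14


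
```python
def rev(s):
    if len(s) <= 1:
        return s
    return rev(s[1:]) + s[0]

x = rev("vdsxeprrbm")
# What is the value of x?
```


rev("vdsxeprrbm")
= rev("dsxeprrbm") + "v"
= rev("sxeprrbm") + "d" + "v"
= rev("xeprrbm") + "s" + "d" + "v"
= rev("eprrbm") + "x" + "s" + "d" + "v"
= rev("prrbm") + "e" + "x" + "s" + "d" + "v"
= rev("rrbm") + "p" + "e" + "x" + "s" + "d" + "v"
= rev("rbm") + "r" + "p" + "e" + "x" + "s" + "d" + "v"
= rev("bm") + "r" + "r" + "p" + "e" + "x" + "s" + "d" + "v"
= rev("m") + "b" + "r" + "r" + "p" + "e" + "x" + "s" + "d" + "v"
= "m" + "b" + "r" + "r" + "p" + "e" + "x" + "s" + "d" + "v"
= "mbrrpexsdv"


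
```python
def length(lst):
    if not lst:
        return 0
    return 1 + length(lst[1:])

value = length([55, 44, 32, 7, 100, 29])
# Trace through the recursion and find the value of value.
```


length([55, 44, 32, 7, 100, 29])
= 1 + length([44, 32, 7, 100, 29])
= 1 + 1 + length([32, 7, 100, 29])
= 1 + 1 + 1 + length([7, 100, 29])
= 1 + 1 + 1 + 1 + length([100, 29])
= 1 + 1 + 1 + 1 + 1 + length([29])
= 1 + 1 + 1 + 1 + 1 + 1 + length([])
= 1 + 1 + 1 + 1 + 1 + 1 + 0
= 6


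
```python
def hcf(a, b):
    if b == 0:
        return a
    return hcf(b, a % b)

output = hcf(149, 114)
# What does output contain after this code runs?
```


hcf(149, 114)
= hcf(114, 149 % 114) = hcf(114, 35)
= hcf(35, 114 % 35) = hcf(35, 9)
= hcf(9, 35 % 9) = hcf(9, 8)
= hcf(8, 9 % 8) = hcf(8, 1)
= hcf(1, 8 % 1) = hcf(1, 0)
b == 0, return a = 1


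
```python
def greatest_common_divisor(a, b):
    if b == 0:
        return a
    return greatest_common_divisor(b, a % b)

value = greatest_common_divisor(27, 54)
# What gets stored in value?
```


greatest_common_divisor(27, 54)
= greatest_common_divisor(54, 27 % 54) = greatest_common_divisor(54, 27)
= greatest_common_divisor(27, 54 % 27) = greatest_common_divisor(27, 0)
b == 0, return a = 27


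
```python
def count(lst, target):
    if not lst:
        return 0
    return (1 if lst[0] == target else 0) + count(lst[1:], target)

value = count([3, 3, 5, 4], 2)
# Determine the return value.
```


count([3, 3, 5, 4], 2)
lst[0]=3 != 2: 0 + count([3, 5, 4], 2)
lst[0]=3 != 2: 0 + count([5, 4], 2)
lst[0]=5 != 2: 0 + count([4], 2)
lst[0]=4 != 2: 0 + count([], 2)
= 0


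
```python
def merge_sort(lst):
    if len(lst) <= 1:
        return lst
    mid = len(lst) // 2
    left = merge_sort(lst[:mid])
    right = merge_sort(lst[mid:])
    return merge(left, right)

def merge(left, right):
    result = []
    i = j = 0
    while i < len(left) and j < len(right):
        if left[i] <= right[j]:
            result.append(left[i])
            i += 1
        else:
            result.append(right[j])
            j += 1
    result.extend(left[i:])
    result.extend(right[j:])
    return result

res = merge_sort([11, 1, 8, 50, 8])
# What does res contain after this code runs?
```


merge_sort([11, 1, 8, 50, 8])
Split into [11, 1] and [8, 50, 8]
Left sorted: [1, 11]
Right sorted: [8, 8, 50]
Merge [1, 11] and [8, 8, 50]
= [1, 8, 8, 11, 50]


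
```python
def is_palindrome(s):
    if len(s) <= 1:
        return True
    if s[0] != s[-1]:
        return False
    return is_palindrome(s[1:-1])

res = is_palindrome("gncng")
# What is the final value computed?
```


is_palindrome("gncng")
"gncng": s[0]='g' == s[-1]='g' -> is_palindrome("ncn")
"ncn": s[0]='n' == s[-1]='n' -> is_palindrome("c")
"c": len <= 1 -> True
= True


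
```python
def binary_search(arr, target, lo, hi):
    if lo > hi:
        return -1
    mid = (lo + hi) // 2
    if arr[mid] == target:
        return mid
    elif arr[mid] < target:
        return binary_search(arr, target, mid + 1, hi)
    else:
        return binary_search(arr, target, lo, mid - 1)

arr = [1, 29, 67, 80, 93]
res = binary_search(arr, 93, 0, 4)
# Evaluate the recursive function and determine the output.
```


binary_search(arr, 93, 0, 4)
lo=0, hi=4, mid=2, arr[mid]=67
67 < 93, search right half
lo=3, hi=4, mid=3, arr[mid]=80
80 < 93, search right half
lo=4, hi=4, mid=4, arr[mid]=93
arr[4] == 93, found at index 4
= 4


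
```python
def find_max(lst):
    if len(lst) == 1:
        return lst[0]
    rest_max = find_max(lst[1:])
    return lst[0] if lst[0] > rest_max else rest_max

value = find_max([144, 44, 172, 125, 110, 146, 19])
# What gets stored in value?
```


find_max([144, 44, 172, 125, 110, 146, 19])
= compare 144 with find_max([44, 172, 125, 110, 146, 19])
= compare 44 with find_max([172, 125, 110, 146, 19])
= compare 172 with find_max([125, 110, 146, 19])
= compare 125 with find_max([110, 146, 19])
= compare 110 with find_max([146, 19])
= compare 146 with find_max([19])
Base: find_max([19]) = 19
compare 146 with 19: max = 146
compare 110 with 146: max = 146
compare 125 with 146: max = 146
compare 172 with 146: max = 172
compare 44 with 172: max = 172
compare 144 with 172: max = 172
= 172


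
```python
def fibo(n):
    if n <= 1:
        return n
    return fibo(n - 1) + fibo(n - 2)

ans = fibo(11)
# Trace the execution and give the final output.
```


fibo(11)
= fibo(10) + fibo(9)
= (fibo(9) + fibo(8)) + fibo(9)
Computing bottom-up: fibo(0)=0, fibo(1)=1, fibo(2)=1, fibo(3)=2, fibo(4)=3, fibo(5)=5, fibo(6)=8, fibo(7)=13, fibo(8)=21, fibo(9)=34, fibo(10)=55, fibo(11)=89
= 89


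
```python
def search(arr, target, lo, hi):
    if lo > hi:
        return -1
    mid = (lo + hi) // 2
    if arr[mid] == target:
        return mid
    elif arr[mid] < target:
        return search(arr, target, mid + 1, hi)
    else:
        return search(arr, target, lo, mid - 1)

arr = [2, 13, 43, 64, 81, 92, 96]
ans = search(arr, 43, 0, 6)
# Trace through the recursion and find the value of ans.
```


search(arr, 43, 0, 6)
lo=0, hi=6, mid=3, arr[mid]=64
64 > 43, search left half
lo=0, hi=2, mid=1, arr[mid]=13
13 < 43, search right half
lo=2, hi=2, mid=2, arr[mid]=43
arr[2] == 43, found at index 2
= 2


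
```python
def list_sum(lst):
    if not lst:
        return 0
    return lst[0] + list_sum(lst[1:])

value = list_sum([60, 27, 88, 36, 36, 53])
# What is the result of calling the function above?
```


list_sum([60, 27, 88, 36, 36, 53])
= 60 + list_sum([27, 88, 36, 36, 53])
= 60 + 27 + list_sum([88, 36, 36, 53])
= 60 + 27 + 88 + list_sum([36, 36, 53])
= 60 + 27 + 88 + 36 + list_sum([36, 53])
= 60 + 27 + 88 + 36 + 36 + list_sum([53])
= 60 + 27 + 88 + 36 + 36 + 53 + list_sum([])
= 60 + 27 + 88 + 36 + 36 + 53 + 0
= 300


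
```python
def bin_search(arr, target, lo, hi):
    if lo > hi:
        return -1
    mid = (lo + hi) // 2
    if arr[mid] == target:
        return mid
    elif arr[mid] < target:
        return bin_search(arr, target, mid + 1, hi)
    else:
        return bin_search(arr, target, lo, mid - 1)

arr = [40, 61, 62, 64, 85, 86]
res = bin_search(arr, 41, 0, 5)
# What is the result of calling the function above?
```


bin_search(arr, 41, 0, 5)
lo=0, hi=5, mid=2, arr[mid]=62
62 > 41, search left half
lo=0, hi=1, mid=0, arr[mid]=40
40 < 41, search right half
lo=1, hi=1, mid=1, arr[mid]=61
61 > 41, search left half
lo > hi, target not found, return -1
= -1


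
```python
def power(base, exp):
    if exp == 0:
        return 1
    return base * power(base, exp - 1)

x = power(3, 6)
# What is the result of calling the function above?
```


power(3, 6)
= 3 * power(3, 5)
= 3 * 3 * power(3, 4)
= 3 * 3 * 3 * power(3, 3)
= 3 * 3 * 3 * 3 * power(3, 2)
= 3 * 3 * 3 * 3 * 3 * power(3, 1)
= 3 * 3 * 3 * 3 * 3 * 3 * power(3, 0)
= 3 * 3 * 3 * 3 * 3 * 3 * 1
= 729


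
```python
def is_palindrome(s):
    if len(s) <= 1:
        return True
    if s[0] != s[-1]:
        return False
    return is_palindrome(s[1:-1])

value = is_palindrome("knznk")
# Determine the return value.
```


is_palindrome("knznk")
"knznk": s[0]='k' == s[-1]='k' -> is_palindrome("nzn")
"nzn": s[0]='n' == s[-1]='n' -> is_palindrome("z")
"z": len <= 1 -> True
= True


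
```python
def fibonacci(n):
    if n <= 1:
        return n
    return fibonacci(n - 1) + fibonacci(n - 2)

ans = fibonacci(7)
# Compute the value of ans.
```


fibonacci(7)
= fibonacci(6) + fibonacci(5)
= (fibonacci(5) + fibonacci(4)) + fibonacci(5)
Computing bottom-up: fibonacci(0)=0, fibonacci(1)=1, fibonacci(2)=1, fibonacci(3)=2, fibonacci(4)=3, fibonacci(5)=5, fibonacci(6)=8, fibonacci(7)=13
= 13


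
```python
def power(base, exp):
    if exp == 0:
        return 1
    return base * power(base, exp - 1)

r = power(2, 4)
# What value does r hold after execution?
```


power(2, 4)
= 2 * power(2, 3)
= 2 * 2 * power(2, 2)
= 2 * 2 * 2 * power(2, 1)
= 2 * 2 * 2 * 2 * power(2, 0)
= 2 * 2 * 2 * 2 * 1
= 16


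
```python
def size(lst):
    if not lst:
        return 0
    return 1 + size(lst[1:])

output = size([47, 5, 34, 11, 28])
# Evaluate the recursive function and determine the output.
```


size([47, 5, 34, 11, 28])
= 1 + size([5, 34, 11, 28])
= 1 + 1 + size([34, 11, 28])
= 1 + 1 + 1 + size([11, 28])
= 1 + 1 + 1 + 1 + size([28])
= 1 + 1 + 1 + 1 + 1 + size([])
= 1 + 1 + 1 + 1 + 1 + 0
= 5


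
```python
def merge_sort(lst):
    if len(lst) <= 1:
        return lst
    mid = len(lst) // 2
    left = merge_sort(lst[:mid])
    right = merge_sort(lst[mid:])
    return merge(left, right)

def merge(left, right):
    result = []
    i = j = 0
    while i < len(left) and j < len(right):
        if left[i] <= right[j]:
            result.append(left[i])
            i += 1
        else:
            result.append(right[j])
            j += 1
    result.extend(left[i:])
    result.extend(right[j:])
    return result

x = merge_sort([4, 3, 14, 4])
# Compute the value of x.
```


merge_sort([4, 3, 14, 4])
Split into [4, 3] and [14, 4]
Left sorted: [3, 4]
Right sorted: [4, 14]
Merge [3, 4] and [4, 14]
= [3, 4, 4, 14]
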